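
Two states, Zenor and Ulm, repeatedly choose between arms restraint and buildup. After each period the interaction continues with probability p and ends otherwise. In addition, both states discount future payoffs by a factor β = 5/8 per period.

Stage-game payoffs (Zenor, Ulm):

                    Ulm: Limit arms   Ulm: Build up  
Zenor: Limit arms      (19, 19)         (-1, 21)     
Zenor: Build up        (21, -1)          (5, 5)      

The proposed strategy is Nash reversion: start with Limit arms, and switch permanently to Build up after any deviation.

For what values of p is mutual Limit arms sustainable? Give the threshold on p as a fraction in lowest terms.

Expected continuation weight on next period's payoff is β·p = 5/8·p, which plays the role of the discount factor.
Cooperation requires 5/8·p ≥ (21−19)/(21−5) = 1/8, hence p ≥ 1/5.

1/5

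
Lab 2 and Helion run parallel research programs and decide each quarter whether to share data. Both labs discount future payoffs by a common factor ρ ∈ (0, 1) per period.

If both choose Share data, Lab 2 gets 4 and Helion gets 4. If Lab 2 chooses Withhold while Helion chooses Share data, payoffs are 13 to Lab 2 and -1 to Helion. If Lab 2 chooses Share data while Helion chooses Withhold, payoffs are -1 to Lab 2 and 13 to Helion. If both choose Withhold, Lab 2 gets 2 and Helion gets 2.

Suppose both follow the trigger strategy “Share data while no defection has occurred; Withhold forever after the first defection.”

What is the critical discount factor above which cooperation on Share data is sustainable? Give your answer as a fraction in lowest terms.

9/11

Under grim trigger the critical discount factor is (T−C)/(T−P) with T = 13, C = 4, P = 2.
ρ* = (13−4)/(13−2) = 9/11.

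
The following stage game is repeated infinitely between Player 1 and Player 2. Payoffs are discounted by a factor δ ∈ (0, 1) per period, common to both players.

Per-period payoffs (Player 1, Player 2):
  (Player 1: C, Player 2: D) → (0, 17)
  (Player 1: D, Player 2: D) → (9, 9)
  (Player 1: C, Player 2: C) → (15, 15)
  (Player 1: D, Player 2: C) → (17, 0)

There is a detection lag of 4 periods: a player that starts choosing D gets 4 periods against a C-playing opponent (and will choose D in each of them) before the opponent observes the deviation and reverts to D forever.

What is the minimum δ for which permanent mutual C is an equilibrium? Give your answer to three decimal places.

0.707

A deviator earns 17 for 4 periods, then 9 forever; cooperating earns 15 forever. Multiplying the IC by (1−δ):
15 ≥ 17(1−δ^4) + 9δ^4, so 8·δ^4 ≥ 2 and δ^4 ≥ 1/4.
δ ≥ (1/4)^(1/4) ≈ 0.707.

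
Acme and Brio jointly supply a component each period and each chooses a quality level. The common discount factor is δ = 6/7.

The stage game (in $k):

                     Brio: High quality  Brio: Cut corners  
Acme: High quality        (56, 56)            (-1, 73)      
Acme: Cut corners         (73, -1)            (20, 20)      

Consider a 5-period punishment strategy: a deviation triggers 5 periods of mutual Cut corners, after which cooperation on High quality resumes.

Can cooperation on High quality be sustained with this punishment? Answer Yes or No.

Comparing payoff streams over the 6 periods until play realigns: cooperate → 56(1+δ+…+δ^5); deviate → 73 + 20(δ+…+δ^5).
Cooperation is sustained iff (56−20)(δ+…+δ^5) ≥ 73−56.
δ+…+δ^5 = 6/7·(1−(6/7)^5)/(1−6/7) = 3.2240, and (73−56)/(56−20) = 0.4722.
3.2240 ≥ 0.4722, so cooperation is sustainable.

Yes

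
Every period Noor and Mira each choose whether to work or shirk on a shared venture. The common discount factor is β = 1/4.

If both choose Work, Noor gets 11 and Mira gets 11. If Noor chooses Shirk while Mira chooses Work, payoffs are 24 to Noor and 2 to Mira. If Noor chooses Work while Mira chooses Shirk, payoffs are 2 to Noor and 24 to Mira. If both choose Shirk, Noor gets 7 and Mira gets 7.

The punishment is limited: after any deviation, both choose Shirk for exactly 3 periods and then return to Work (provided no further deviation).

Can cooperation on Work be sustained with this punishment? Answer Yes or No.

IC: β+…+β^3 ≥ (24−11)/(11−7) = 13/4.
At β = 1/4: partial sum = 0.3281 < 3.2500. Cooperation not sustainable.

No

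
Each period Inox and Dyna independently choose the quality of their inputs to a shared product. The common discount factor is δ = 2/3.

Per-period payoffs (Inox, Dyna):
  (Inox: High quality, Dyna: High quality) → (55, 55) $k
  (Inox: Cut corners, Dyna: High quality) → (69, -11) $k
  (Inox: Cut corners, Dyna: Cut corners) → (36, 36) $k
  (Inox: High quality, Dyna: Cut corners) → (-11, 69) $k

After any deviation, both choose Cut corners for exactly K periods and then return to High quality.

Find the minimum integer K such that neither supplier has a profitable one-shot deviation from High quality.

Need Σ_{k=1}^{K} δ^k ≥ (69−55)/(55−36) = 0.7368 at δ = 2/3.
At K = 1 the sum is 0.6667 < 0.7368; at K = 2 it is 1.1111 ≥ 0.7368.
So the minimum punishment length is K = 2.

2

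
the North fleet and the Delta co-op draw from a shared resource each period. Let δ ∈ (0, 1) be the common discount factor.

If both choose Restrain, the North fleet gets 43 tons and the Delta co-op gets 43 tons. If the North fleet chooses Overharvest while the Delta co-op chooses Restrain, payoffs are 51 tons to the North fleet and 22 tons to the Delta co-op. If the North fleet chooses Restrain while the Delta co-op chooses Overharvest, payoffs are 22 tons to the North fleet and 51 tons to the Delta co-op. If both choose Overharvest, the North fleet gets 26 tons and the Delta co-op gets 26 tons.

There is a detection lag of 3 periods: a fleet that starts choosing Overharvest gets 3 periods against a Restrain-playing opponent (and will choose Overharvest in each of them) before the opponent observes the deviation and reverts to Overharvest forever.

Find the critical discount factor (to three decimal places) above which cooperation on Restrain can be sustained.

The best deviation is to choose Overharvest for all 3 undetected periods, earning 51 each, then 26 forever once detected.
Deviation value: 51(1−δ^3)/(1−δ) + 26δ^3/(1−δ); cooperation value: 43/(1−δ).
IC: 43 ≥ 51(1−δ^3) + 26δ^3 = 51 − 25δ^3.
So δ^3 ≥ 8/25, giving δ ≥ (8/25)^(1/3) ≈ 0.684.

0.684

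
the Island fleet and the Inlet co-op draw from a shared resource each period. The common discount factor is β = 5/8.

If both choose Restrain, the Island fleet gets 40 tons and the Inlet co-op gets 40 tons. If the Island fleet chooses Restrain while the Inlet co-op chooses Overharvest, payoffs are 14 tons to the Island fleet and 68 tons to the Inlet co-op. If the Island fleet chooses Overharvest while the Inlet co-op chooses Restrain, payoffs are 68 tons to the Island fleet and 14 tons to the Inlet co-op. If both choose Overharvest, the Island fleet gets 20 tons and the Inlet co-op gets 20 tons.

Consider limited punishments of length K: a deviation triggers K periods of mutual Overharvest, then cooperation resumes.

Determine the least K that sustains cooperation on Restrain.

Need Σ_{k=1}^{K} β^k ≥ (68−40)/(40−20) = 1.4000 at β = 5/8.
At K = 3 the sum is 1.2598 < 1.4000; at K = 4 it is 1.4124 ≥ 1.4000.
So the minimum punishment length is K = 4.

4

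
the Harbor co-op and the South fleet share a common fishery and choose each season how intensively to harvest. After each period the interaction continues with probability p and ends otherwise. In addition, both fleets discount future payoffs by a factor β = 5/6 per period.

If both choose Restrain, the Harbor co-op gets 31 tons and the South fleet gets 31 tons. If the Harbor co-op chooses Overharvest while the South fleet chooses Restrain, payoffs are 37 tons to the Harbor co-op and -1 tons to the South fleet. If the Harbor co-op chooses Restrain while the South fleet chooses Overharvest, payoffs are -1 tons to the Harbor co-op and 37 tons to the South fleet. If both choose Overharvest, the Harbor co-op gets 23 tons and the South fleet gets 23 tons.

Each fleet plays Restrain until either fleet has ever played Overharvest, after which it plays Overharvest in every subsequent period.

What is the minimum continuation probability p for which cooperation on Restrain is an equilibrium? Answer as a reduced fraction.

With continuation probability p and discount β, the effective per-period discount factor is βp.
Grim-trigger IC: βp ≥ (37−31)/(37−23) = 3/7.
So p ≥ (3/7)/(5/6) = 18/35.

18/35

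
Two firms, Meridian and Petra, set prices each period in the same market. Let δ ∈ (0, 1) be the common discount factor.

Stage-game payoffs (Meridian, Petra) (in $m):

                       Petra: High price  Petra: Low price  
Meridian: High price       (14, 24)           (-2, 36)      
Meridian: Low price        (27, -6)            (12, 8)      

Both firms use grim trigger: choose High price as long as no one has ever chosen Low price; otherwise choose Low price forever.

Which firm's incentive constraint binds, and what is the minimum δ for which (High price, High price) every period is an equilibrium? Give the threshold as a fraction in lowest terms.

For Meridian: deviation gain 27−14 = 13, per-period punishment loss 14−12 = 2. IC gives δ ≥ 13/15.
For Petra: gain 12, loss 16 per period, so δ ≥ 12/28 = 3/7.
The tighter constraint is Meridian's, so cooperation needs δ ≥ 13/15.

Meridian; δ ≥ 13/15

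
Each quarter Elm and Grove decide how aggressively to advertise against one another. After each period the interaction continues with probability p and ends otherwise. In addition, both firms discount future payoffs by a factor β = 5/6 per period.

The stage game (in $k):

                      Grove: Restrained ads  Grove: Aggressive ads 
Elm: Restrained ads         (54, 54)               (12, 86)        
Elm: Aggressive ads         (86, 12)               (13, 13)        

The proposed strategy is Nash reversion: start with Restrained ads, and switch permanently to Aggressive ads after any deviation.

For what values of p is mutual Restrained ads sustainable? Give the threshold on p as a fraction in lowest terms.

Expected continuation weight on next period's payoff is β·p = 5/6·p, which plays the role of the discount factor.
Cooperation requires 5/6·p ≥ (86−54)/(86−13) = 32/73, hence p ≥ 192/365.

192/365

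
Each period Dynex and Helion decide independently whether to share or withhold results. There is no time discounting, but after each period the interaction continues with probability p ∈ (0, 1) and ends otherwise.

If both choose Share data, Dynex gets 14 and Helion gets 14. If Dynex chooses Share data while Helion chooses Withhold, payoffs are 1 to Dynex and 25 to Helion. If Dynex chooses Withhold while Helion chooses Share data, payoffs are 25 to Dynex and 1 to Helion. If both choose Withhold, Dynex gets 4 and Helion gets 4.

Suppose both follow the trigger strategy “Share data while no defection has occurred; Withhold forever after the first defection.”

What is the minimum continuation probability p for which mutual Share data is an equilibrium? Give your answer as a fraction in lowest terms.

11/21

With no time discounting, the continuation probability p plays the role of the discount factor.
Grim-trigger IC: 14/(1−p) ≥ 25 + 4p/(1−p) ⇒ p ≥ (25−14)/(25−4) = 11/21.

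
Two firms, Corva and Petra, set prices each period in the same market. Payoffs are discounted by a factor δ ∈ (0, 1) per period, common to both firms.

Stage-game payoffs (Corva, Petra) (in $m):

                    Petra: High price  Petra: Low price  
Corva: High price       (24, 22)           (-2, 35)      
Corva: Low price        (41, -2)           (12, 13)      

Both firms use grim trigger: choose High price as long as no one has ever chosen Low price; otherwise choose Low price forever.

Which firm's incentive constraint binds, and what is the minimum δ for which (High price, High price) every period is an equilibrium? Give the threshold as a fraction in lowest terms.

For Corva: deviation gain 41−24 = 17, per-period punishment loss 24−12 = 12. IC gives δ ≥ 17/29.
For Petra: gain 13, loss 9 per period, so δ ≥ 13/22.
The tighter constraint is Petra's, so cooperation needs δ ≥ 13/22.

Petra; δ ≥ 13/22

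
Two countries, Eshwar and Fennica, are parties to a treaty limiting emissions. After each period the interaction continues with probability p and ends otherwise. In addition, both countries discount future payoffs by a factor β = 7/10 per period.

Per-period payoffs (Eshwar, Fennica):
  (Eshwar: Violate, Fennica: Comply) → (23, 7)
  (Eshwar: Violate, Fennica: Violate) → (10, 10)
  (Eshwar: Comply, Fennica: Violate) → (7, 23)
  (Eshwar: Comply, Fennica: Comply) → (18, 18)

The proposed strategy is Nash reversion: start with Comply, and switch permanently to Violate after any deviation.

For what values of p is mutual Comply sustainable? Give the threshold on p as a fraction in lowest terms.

Expected continuation weight on next period's payoff is β·p = 7/10·p, which plays the role of the discount factor.
Cooperation requires 7/10·p ≥ (23−18)/(23−10) = 5/13, hence p ≥ 50/91.

50/91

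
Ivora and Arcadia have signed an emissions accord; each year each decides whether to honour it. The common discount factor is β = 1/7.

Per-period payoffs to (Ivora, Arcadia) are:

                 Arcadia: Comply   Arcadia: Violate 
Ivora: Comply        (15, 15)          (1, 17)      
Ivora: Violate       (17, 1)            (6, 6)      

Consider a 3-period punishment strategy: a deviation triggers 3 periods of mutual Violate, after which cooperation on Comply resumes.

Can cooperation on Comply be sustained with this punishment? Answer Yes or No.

No

IC: β+…+β^3 ≥ (17−15)/(15−6) = 2/9.
At β = 1/7: partial sum = 0.1662 < 0.2222. Cooperation not sustainable.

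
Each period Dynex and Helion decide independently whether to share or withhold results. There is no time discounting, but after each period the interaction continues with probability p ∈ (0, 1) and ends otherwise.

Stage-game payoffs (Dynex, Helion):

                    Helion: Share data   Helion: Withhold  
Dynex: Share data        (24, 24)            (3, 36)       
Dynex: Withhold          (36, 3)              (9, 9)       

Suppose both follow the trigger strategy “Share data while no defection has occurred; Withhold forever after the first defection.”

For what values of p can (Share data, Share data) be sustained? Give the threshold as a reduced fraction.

4/9

Expected cooperation value is 24 + p·24 + p²·24 + … = 24/(1−p); deviation gives 36 + p·9/(1−p).
24 ≥ 36(1−p) + 9p ⇒ 27p ≥ 12 ⇒ p ≥ 12/27 = 4/9.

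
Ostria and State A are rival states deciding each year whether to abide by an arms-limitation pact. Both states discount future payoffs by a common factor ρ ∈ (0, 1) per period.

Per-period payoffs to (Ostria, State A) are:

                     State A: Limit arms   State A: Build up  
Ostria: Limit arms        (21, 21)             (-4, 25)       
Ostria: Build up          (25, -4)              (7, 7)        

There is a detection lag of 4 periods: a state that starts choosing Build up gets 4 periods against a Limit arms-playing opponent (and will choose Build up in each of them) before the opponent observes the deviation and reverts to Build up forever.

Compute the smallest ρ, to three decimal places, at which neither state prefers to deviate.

The best deviation is to choose Build up for all 4 undetected periods, earning 25 each, then 7 forever once detected.
Deviation value: 25(1−ρ^4)/(1−ρ) + 7ρ^4/(1−ρ); cooperation value: 21/(1−ρ).
IC: 21 ≥ 25(1−ρ^4) + 7ρ^4 = 25 − 18ρ^4.
So ρ^4 ≥ 4/18 = 2/9, giving ρ ≥ (2/9)^(1/4) ≈ 0.687.

0.687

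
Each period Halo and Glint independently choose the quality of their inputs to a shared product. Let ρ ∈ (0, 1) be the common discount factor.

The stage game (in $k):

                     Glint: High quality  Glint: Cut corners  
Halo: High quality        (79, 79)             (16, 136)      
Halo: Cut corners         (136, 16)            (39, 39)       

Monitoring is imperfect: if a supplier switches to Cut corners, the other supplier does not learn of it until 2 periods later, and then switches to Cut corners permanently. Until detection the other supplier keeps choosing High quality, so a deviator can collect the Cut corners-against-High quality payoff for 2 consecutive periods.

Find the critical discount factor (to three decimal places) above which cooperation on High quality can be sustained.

0.767

A deviator earns 136 for 2 periods, then 39 forever; cooperating earns 79 forever. Multiplying the IC by (1−ρ):
79 ≥ 136(1−ρ^2) + 39ρ^2, so 97·ρ^2 ≥ 57 and ρ^2 ≥ 57/97.
ρ ≥ (57/97)^(1/2) ≈ 0.767.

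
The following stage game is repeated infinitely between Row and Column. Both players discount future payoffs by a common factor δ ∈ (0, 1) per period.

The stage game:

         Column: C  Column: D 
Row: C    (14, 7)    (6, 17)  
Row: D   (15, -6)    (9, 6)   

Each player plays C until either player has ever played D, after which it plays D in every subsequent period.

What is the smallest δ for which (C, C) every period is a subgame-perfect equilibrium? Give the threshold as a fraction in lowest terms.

10/11

For Row: deviation gain 15−14 = 1, per-period punishment loss 14−9 = 5. IC gives δ ≥ 1/6.
For Column: gain 10, loss 1 per period, so δ ≥ 10/11.
The tighter constraint is Column's, so cooperation needs δ ≥ 10/11.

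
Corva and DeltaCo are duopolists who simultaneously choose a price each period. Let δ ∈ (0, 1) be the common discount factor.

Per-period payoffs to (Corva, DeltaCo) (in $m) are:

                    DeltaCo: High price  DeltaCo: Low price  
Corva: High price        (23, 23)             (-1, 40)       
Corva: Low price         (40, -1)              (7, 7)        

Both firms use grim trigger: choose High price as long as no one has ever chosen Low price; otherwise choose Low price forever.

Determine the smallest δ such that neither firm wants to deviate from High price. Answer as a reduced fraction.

17/33

One-period gain from deviating is 40 − 23 = 17. The loss is 23 − 7 = 16 in every subsequent period, with present value 16·δ/(1−δ).
Deviation is unprofitable when 16·δ/(1−δ) ≥ 17, i.e. δ/(1−δ) ≥ 17/16.
Equivalently δ ≥ 17/(17+16) = 17/33.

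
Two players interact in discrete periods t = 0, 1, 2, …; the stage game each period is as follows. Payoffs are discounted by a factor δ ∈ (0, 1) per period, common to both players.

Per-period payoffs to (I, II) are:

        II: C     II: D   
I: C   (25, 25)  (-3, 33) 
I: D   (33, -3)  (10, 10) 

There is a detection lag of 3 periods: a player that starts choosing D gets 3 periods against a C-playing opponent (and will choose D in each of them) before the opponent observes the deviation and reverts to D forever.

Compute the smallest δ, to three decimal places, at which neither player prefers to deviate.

0.703

Deviating for the 3 undetected periods gains 33−25 = 8 per period over cooperation, then loses 25−10 = 15 per period forever once punishment starts.
Gain: 8(1 + δ + … + δ^2); loss: 15·δ^3/(1−δ).
No profitable deviation ⇔ 8(1−δ^3) ≤ 15·δ^3, i.e. δ^3 ≥ 8/(8+15) = 8/23.
Hence δ ≥ (8/23)^(1/3) ≈ 0.703.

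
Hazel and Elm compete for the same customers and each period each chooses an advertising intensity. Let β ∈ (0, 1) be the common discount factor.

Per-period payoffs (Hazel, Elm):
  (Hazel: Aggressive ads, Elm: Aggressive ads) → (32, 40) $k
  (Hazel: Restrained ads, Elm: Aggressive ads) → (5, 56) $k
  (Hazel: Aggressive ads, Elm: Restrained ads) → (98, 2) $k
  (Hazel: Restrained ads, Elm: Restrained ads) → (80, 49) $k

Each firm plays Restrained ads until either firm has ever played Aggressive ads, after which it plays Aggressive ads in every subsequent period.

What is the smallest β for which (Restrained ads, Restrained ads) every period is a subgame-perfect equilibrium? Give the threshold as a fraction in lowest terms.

7/16

Hazel: cooperation gives 80 each period; deviation gives 98 once then 32 forever.
  80/(1−β) ≥ 98 + 32β/(1−β) ⇒ β ≥ 18/66 = 3/11.
Elm: cooperation gives 49 each period; deviation gives 56 once then 40 forever.
  β ≥ 7/16.
Both must hold, so the binding constraint is Elm's: β ≥ 7/16.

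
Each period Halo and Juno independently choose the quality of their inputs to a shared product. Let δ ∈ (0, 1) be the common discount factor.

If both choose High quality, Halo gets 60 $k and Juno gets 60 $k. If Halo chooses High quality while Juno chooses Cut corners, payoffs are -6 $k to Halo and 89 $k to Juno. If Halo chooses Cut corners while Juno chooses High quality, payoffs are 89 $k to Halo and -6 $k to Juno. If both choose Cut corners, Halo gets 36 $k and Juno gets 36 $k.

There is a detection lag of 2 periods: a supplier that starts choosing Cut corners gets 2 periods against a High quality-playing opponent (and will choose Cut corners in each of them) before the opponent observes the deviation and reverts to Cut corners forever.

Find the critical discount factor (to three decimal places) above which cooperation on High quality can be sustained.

0.740

A deviator earns 89 for 2 periods, then 36 forever; cooperating earns 60 forever. Multiplying the IC by (1−δ):
60 ≥ 89(1−δ^2) + 36δ^2, so 53·δ^2 ≥ 29 and δ^2 ≥ 29/53.
δ ≥ (29/53)^(1/2) ≈ 0.740.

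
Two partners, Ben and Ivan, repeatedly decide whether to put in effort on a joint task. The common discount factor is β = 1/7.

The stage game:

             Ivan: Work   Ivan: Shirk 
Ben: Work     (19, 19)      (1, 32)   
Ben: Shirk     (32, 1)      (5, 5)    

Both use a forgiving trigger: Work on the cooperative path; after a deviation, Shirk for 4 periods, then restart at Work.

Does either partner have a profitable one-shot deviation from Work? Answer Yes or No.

IC: β+…+β^4 ≥ (32−19)/(19−5) = 13/14.
At β = 1/7: partial sum = 0.1666 < 0.9286. Cooperation not sustainable.

Yes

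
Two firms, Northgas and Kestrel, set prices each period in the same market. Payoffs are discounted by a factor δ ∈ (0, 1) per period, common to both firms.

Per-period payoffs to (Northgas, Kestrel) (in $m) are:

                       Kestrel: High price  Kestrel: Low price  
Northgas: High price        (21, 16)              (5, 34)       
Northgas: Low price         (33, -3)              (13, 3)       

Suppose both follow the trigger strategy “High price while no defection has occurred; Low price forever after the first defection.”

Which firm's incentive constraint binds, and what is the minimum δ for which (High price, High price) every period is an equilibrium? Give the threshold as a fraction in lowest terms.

Northgas: cooperation gives 21 each period; deviation gives 33 once then 13 forever.
  21/(1−δ) ≥ 33 + 13δ/(1−δ) ⇒ δ ≥ 12/20 = 3/5.
Kestrel: cooperation gives 16 each period; deviation gives 34 once then 3 forever.
  δ ≥ 18/31.
Both must hold, so the binding constraint is Northgas's: δ ≥ 3/5.

Northgas; δ ≥ 3/5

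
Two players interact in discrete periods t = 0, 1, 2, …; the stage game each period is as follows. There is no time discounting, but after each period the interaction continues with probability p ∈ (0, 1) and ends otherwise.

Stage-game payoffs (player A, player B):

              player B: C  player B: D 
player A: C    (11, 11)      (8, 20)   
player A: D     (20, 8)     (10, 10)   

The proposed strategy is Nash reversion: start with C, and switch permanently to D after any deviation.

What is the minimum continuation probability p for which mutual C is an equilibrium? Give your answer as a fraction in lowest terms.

Expected cooperation value is 11 + p·11 + p²·11 + … = 11/(1−p); deviation gives 20 + p·10/(1−p).
11 ≥ 20(1−p) + 10p ⇒ 10p ≥ 9 ⇒ p ≥ 9/10.

9/10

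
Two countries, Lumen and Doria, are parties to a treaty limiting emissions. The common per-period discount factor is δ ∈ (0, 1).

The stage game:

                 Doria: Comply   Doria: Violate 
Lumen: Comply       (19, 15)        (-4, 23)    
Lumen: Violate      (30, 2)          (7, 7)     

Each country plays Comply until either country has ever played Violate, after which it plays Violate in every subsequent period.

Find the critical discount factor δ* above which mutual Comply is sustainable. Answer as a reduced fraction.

1/2

Lumen's threshold: (30−19)/(30−7) = 11/23.
Doria's threshold: (23−15)/(23−7) = 1/2.
11/23 < 1/2, so Doria binds and δ* = 1/2.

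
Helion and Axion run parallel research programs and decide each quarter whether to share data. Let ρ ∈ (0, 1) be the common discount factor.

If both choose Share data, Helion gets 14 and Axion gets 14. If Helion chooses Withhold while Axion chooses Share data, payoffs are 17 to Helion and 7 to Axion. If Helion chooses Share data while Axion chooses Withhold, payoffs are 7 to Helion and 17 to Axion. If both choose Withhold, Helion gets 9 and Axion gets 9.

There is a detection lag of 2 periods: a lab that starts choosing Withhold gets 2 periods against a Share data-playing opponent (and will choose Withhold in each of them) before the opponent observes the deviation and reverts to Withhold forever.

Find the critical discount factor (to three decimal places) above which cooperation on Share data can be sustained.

The best deviation is to choose Withhold for all 2 undetected periods, earning 17 each, then 9 forever once detected.
Deviation value: 17(1−ρ^2)/(1−ρ) + 9ρ^2/(1−ρ); cooperation value: 14/(1−ρ).
IC: 14 ≥ 17(1−ρ^2) + 9ρ^2 = 17 − 8ρ^2.
So ρ^2 ≥ 3/8, giving ρ ≥ (3/8)^(1/2) ≈ 0.612.

0.612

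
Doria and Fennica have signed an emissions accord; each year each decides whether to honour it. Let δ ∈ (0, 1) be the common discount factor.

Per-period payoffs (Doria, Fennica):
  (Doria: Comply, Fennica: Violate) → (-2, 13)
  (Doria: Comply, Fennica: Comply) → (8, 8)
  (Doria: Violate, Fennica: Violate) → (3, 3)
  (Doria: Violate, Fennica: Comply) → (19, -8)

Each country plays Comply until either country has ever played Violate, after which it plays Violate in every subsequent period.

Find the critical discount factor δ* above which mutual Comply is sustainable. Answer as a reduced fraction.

Doria: cooperation gives 8 each period; deviation gives 19 once then 3 forever.
  8/(1−δ) ≥ 19 + 3δ/(1−δ) ⇒ δ ≥ 11/16.
Fennica: cooperation gives 8 each period; deviation gives 13 once then 3 forever.
  δ ≥ 5/10 = 1/2.
Both must hold, so the binding constraint is Doria's: δ ≥ 11/16.

11/16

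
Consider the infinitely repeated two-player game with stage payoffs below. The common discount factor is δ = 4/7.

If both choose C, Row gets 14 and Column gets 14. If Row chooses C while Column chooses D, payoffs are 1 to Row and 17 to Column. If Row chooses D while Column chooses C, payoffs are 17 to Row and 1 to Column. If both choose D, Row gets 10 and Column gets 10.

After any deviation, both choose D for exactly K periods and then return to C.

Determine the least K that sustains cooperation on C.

No profitable deviation requires (14−10)(δ+…+δ^K) ≥ 17−14, i.e. δ+…+δ^K ≥ 3/4 ≈ 0.7500.
With δ = 4/7, the partial sums are K=1: 0.5714, K=2: 0.8980.
K = 2 is the first length at which the sum reaches 0.7500.

2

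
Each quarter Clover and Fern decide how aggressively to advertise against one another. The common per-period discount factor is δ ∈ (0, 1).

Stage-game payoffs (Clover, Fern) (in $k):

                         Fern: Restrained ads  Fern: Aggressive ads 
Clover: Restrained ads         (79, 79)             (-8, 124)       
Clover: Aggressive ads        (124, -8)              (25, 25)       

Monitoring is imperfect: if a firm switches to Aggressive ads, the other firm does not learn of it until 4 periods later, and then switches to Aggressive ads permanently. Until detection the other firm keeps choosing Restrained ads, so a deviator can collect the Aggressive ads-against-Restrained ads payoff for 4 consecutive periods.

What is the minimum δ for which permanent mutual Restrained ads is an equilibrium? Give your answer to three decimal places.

The best deviation is to choose Aggressive ads for all 4 undetected periods, earning 124 each, then 25 forever once detected.
Deviation value: 124(1−δ^4)/(1−δ) + 25δ^4/(1−δ); cooperation value: 79/(1−δ).
IC: 79 ≥ 124(1−δ^4) + 25δ^4 = 124 − 99δ^4.
So δ^4 ≥ 45/99 = 5/11, giving δ ≥ (5/11)^(1/4) ≈ 0.821.

0.821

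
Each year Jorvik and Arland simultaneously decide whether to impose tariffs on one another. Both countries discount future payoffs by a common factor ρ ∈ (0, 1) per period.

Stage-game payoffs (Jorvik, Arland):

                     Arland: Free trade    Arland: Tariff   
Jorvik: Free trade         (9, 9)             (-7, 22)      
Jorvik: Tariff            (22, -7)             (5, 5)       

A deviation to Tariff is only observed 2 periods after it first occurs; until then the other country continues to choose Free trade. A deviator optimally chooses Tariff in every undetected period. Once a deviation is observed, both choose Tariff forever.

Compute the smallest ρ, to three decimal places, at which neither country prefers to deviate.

The best deviation is to choose Tariff for all 2 undetected periods, earning 22 each, then 5 forever once detected.
Deviation value: 22(1−ρ^2)/(1−ρ) + 5ρ^2/(1−ρ); cooperation value: 9/(1−ρ).
IC: 9 ≥ 22(1−ρ^2) + 5ρ^2 = 22 − 17ρ^2.
So ρ^2 ≥ 13/17, giving ρ ≥ (13/17)^(1/2) ≈ 0.874.

0.874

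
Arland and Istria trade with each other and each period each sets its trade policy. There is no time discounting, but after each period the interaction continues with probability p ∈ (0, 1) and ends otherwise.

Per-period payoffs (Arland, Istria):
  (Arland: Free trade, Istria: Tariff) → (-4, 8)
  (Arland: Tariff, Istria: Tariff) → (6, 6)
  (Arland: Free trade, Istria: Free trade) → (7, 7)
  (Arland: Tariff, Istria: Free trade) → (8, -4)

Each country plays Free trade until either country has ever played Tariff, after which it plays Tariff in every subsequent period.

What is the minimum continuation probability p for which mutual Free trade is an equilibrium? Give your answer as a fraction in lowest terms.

1/2

With no time discounting, the continuation probability p plays the role of the discount factor.
Grim-trigger IC: 7/(1−p) ≥ 8 + 6p/(1−p) ⇒ p ≥ (8−7)/(8−6) = 1/2.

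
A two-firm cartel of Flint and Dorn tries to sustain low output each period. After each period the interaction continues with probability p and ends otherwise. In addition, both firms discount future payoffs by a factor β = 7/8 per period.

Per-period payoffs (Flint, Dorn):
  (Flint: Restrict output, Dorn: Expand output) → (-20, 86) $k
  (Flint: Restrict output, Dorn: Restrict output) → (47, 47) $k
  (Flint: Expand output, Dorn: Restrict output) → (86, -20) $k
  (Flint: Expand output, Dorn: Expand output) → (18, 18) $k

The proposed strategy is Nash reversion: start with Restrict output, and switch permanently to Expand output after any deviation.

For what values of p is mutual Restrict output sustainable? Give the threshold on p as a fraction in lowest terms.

78/119

Expected continuation weight on next period's payoff is β·p = 7/8·p, which plays the role of the discount factor.
Cooperation requires 7/8·p ≥ (86−47)/(86−18) = 39/68, hence p ≥ 78/119.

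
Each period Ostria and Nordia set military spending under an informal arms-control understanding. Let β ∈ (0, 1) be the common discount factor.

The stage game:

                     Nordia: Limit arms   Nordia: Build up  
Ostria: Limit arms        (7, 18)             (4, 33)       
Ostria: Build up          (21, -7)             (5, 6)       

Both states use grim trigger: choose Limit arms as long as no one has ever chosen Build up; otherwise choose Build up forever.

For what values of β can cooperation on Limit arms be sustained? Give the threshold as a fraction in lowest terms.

7/8

Ostria: cooperation gives 7 each period; deviation gives 21 once then 5 forever.
  7/(1−β) ≥ 21 + 5β/(1−β) ⇒ β ≥ 14/16 = 7/8.
Nordia: cooperation gives 18 each period; deviation gives 33 once then 6 forever.
  β ≥ 15/27 = 5/9.
Both must hold, so the binding constraint is Ostria's: β ≥ 7/8.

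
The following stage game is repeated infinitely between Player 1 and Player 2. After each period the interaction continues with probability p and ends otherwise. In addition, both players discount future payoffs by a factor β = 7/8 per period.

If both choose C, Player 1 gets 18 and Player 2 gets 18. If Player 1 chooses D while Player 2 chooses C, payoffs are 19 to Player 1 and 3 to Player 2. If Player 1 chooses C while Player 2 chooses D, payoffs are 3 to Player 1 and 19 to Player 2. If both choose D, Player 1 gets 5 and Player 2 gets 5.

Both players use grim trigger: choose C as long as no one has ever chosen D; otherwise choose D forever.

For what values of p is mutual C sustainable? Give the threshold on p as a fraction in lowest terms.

4/49

With continuation probability p and discount β, the effective per-period discount factor is βp.
Grim-trigger IC: βp ≥ (19−18)/(19−5) = 1/14.
So p ≥ (1/14)/(7/8) = 4/49.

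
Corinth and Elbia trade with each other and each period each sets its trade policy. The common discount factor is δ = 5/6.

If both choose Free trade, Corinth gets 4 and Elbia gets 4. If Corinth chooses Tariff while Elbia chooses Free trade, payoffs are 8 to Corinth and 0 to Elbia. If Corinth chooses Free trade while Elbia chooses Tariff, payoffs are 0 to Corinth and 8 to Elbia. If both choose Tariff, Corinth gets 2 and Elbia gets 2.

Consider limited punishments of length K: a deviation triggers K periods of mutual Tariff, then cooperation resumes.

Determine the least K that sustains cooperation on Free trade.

3

IC: δ(1−δ^K)/(1−δ) ≥ (8−4)/(4−2) = 2.
With δ = 5/6: need 1 − δ^K ≥ 2·(1−5/6)/(5/6), i.e. δ^K ≤ 0.6000.
Since (5/6)^2 = 0.6944 and (5/6)^3 = 0.5787, the smallest such K is 3.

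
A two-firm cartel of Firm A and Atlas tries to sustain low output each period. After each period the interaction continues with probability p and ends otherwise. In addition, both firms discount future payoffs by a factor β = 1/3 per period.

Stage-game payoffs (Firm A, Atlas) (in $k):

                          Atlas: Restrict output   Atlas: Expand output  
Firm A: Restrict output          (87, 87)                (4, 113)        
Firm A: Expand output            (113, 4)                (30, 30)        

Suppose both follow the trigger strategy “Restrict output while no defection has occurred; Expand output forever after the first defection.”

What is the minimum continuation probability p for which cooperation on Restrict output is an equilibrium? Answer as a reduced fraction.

78/83

Expected continuation weight on next period's payoff is β·p = 1/3·p, which plays the role of the discount factor.
Cooperation requires 1/3·p ≥ (113−87)/(113−30) = 26/83, hence p ≥ 78/83.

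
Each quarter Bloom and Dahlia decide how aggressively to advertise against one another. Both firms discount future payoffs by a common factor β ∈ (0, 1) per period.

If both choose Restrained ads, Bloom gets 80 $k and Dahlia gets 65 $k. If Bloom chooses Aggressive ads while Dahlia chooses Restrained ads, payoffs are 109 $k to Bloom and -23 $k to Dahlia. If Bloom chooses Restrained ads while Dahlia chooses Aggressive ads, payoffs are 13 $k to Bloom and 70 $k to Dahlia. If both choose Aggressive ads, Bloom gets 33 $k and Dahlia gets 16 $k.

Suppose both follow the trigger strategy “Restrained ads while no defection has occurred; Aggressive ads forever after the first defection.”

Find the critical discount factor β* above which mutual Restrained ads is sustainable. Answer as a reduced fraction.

29/76

For Bloom: deviation gain 109−80 = 29, per-period punishment loss 80−33 = 47. IC gives β ≥ 29/76.
For Dahlia: gain 5, loss 49 per period, so β ≥ 5/54.
The tighter constraint is Bloom's, so cooperation needs β ≥ 29/76.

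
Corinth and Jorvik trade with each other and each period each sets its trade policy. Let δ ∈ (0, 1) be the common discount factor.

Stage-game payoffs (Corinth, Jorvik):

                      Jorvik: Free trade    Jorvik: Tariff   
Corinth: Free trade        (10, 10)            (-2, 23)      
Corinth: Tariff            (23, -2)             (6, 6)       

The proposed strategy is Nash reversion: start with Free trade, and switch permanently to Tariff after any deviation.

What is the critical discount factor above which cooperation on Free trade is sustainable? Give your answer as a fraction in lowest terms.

13/17

10/(1−δ) ≥ 23 + 6δ/(1−δ)
10 ≥ 23 − 17δ
δ ≥ 13/17.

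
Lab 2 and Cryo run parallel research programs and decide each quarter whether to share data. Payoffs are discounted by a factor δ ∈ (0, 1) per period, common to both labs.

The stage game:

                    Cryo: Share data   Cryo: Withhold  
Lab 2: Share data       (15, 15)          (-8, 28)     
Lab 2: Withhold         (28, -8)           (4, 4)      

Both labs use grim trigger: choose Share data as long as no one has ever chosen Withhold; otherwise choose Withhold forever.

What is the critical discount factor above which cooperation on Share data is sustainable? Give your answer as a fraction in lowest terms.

13/24

Under grim trigger the critical discount factor is (T−C)/(T−P) with T = 28, C = 15, P = 4.
δ* = (28−15)/(28−4) = 13/24.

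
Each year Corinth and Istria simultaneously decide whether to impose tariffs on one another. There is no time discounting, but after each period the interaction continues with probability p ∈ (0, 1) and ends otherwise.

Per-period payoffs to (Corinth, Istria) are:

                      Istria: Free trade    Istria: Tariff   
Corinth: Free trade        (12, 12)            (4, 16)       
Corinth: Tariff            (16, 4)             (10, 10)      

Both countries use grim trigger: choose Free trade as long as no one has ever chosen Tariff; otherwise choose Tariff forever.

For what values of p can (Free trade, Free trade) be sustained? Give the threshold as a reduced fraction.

With no time discounting, the continuation probability p plays the role of the discount factor.
Grim-trigger IC: 12/(1−p) ≥ 16 + 10p/(1−p) ⇒ p ≥ (16−12)/(16−10) = 2/3.

2/3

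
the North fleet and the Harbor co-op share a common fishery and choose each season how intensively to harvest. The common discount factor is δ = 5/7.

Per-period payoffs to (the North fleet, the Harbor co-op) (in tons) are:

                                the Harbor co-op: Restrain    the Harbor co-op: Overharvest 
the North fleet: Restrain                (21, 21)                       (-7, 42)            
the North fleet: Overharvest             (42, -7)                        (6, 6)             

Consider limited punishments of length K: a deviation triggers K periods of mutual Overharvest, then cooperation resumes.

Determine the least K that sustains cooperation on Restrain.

3

No profitable deviation requires (21−6)(δ+…+δ^K) ≥ 42−21, i.e. δ+…+δ^K ≥ 7/5 ≈ 1.4000.
With δ = 5/7, the partial sums are K=1: 0.7143, K=2: 1.2245, K=3: 1.5889.
K = 3 is the first length at which the sum reaches 1.4000.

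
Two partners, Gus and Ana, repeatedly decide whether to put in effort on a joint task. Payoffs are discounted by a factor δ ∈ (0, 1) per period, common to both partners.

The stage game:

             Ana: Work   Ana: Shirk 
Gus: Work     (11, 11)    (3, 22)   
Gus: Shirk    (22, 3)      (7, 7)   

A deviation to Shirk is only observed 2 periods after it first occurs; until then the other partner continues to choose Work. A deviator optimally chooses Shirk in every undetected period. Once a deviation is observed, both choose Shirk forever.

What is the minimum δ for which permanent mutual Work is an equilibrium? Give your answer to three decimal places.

Deviating for the 2 undetected periods gains 22−11 = 11 per period over cooperation, then loses 11−7 = 4 per period forever once punishment starts.
Gain: 11(1 + δ + … + δ^1); loss: 4·δ^2/(1−δ).
No profitable deviation ⇔ 11(1−δ^2) ≤ 4·δ^2, i.e. δ^2 ≥ 11/(11+4) = 11/15.
Hence δ ≥ (11/15)^(1/2) ≈ 0.856.

0.856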